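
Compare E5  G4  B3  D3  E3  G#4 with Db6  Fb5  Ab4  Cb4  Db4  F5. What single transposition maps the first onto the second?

up a diminished seventh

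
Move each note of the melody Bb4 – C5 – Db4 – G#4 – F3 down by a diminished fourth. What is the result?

F#4 G#4 A3 D##4 C#3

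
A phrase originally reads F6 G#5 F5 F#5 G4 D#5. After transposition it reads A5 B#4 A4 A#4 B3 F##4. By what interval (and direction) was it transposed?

down a minor sixth

From F6 to A5 is 6 letter names — a sixth of some quality.
A5 to F6 is 8 semitones, which makes it a minor sixth; the second version is lower, so the direction is down.
Checking another pair — D#5 → F##4 — gives the same interval.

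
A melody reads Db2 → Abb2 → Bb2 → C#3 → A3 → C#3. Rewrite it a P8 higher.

Db2 to Db3
Abb2 to Abb3
Bb2 to Bb3
C#3 to C#4
A3 to A4
C#3 to C#4

Db3 Abb3 Bb3 C#4 A4 C#4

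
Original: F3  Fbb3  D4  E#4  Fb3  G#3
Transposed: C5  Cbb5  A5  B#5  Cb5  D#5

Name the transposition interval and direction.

up a perfect twelfth

Take the first pair: F3 → C5. F to C spans 12 letter names, so the interval is some kind of twelfth.
F3 to C5 is 19 semitones, which makes it a perfect twelfth; the second version is higher, so the direction is up.
Checking another pair — G#3 → D#5 — gives the same interval.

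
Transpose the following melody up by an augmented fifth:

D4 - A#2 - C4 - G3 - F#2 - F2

D4 up an augmented fifth is A#4.
An augmented fifth up from A#2 gives E##3.
C4 up an augmented fifth is G#4.
G3: a fifth up reaches D, and 8 semitones makes it D#4.
An augmented fifth up from F#2 gives C##3.
F2 up an augmented fifth is C#3.

A#4 E##3 G#4 D#4 C##3 C#3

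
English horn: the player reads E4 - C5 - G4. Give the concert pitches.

A3 F4 C4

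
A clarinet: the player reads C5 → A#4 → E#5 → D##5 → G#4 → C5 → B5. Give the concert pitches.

Written C4 on the A clarinet sounds as A3, a minor third lower; apply that shift to every note.
C5 becomes A4
A#4 becomes F##4
E#5 becomes C##5
D##5 becomes B##4
G#4 becomes E#4
C5 becomes A4
B5 becomes G#5

A4 F##4 C##5 B##4 E#4 A4 G#5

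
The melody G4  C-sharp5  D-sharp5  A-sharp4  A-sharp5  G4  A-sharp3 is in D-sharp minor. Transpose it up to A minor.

Db5 G5 A5 E5 E6 Db5 E4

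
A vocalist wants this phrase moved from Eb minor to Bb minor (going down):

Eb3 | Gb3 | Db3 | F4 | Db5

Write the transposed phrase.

Bb2 Db3 Ab2 C4 Ab4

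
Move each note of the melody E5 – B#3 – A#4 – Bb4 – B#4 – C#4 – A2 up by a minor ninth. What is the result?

E5 up a minor ninth is F6.
B#3 up a minor ninth is C#5.
A#4: a ninth up reaches B, and 13 semitones makes it B5.
A minor ninth up from Bb4 gives Cb6.
B#4: a ninth up reaches C, and 13 semitones makes it C#6.
C#4 up a minor ninth is D5.
A2 up a minor ninth is Bb3.

F6 C#5 B5 Cb6 C#6 D5 Bb3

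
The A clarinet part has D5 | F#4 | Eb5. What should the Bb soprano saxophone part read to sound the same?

C#5 E#4 D5

First find concert pitch: the A clarinet sounds a minor third below written, so D5 F#4 Eb5 sounds B4 D#4 C5.
Then write for Bb soprano saxophone: it sounds a major second below written, so the part must be a major second above concert.
B4 → C#5
D#4 → E#4
C5 → D5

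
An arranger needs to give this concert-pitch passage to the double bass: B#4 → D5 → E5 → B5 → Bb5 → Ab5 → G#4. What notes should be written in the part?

The double bass sounds a perfect octave below written, so the written part must be a perfect octave above concert — transpose each note up.
B#4 to B#5
D5 to D6
E5 to E6
B5 to B6
Bb5 to Bb6
Ab5 to Ab6
G#4 to G#5

B#5 D6 E6 B6 Bb6 Ab6 G#5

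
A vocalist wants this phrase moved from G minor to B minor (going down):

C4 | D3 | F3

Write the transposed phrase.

E3 F#2 A2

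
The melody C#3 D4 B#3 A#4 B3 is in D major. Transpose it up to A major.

From D up to A is a perfect fifth; apply that to each pitch.
C#3 becomes G#3
D4 becomes A4
B#3 becomes F##4
A#4 becomes E#5
B3 becomes F#4

G#3 A4 F##4 E#5 F#4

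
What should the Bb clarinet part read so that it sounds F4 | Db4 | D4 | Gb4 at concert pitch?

G4 Eb4 E4 Ab4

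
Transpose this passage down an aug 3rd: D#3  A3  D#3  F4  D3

An augmented third down from D#3 gives Bb2.
An augmented third down from A3 gives Fb3.
An augmented third down from D#3 gives Bb2.
An augmented third down from F4 gives Dbb4.
D3: a third down reaches B, and 5 semitones makes it Bbb2.

Bb2 Fb3 Bb2 Dbb4 Bbb2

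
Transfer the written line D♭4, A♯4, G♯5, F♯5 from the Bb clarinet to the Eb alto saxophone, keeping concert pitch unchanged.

First find concert pitch: the Bb clarinet sounds a major second below written, so D♭4 A♯4 G♯5 F♯5 sounds Cb4 G#4 F#5 E5.
Then write for Eb alto saxophone: it sounds a major sixth below written, so the part must be a major sixth above concert.
Cb4 → Ab4
G#4 → E#5
F#5 → D#6
E5 → C#6

Ab4 E#5 D#6 C#6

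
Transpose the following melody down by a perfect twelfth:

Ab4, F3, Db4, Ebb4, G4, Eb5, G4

Db3 Bb1 Gb2 Abb2 C3 Ab3 C3

A perfect twelfth down from Ab4 gives Db3.
F3: a twelfth down reaches B, and 19 semitones makes it Bb1.
Db4: a twelfth down reaches G, and 19 semitones makes it Gb2.
Ebb4: a twelfth down reaches A, and 19 semitones makes it Abb2.
G4 down a perfect twelfth is C3.
Eb5: a twelfth down reaches A, and 19 semitones makes it Ab3.
A perfect twelfth down from G4 gives C3.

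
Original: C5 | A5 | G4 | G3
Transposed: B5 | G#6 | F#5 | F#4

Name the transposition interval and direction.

up a major seventh

From C5 to B5 is 7 letter names — a seventh of some quality.
C5 to B5 is 11 semitones, which makes it a major seventh; the second version is higher, so the direction is up.
Checking another pair — G3 → F#4 — gives the same interval.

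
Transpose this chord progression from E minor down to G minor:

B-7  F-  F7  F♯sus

D-7 Ab- Ab7 Asus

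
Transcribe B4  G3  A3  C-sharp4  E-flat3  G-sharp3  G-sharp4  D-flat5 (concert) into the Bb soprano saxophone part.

Written C4 sounds as Bb3 on the Bb soprano saxophone, so concert pitches are written a major second up.
B4 becomes C#5
G3 becomes A3
A3 becomes B3
C#4 becomes D#4
Eb3 becomes F3
G#3 becomes A#3
G#4 becomes A#4
Db5 becomes Eb5

C#5 A3 B3 D#4 F3 A#3 A#4 Eb5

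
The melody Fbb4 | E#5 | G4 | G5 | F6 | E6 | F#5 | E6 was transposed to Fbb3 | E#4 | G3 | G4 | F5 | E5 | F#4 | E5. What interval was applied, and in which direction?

Take the first pair: Fbb4 → Fbb3. F to F spans 8 letter names, so the interval is some kind of octave.
Fbb3 to Fbb4 is 12 semitones, which makes it a perfect octave; the second version is lower, so the direction is down.
Checking another pair — E6 → E5 — gives the same interval.

down a perfect octave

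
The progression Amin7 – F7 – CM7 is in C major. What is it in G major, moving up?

Emin7 C7 GM7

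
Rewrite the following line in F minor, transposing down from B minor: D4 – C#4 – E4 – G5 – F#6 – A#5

B minor to F minor down is an augmented fourth, so every note moves down by that interval.
D4 to Ab3
C#4 to G3
E4 to Bb3
G5 to Db5
F#6 to C6
A#5 to E5

Ab3 G3 Bb3 Db5 C6 E5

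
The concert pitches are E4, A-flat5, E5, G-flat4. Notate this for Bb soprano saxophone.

F#4 Bb5 F#5 Ab4

The Bb soprano saxophone sounds a major second below written, so the written part must be a major second above concert — transpose each note up.
E4 becomes F#4
Ab5 becomes Bb5
E5 becomes F#5
Gb4 becomes Ab4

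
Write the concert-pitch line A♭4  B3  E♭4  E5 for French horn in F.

Eb5 F#4 Bb4 B5

The French horn in F sounds a perfect fifth below written, so the written part must be a perfect fifth above concert — transpose each note up.
Ab4 gives Eb5
B3 gives F#4
Eb4 gives Bb4
E5 gives B5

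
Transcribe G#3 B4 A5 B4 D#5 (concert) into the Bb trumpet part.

A#3 C#5 B5 C#5 E#5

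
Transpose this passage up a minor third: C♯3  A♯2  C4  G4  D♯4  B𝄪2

E3 C#3 Eb4 Bb4 F#4 D##3

C#3 to E3
A#2 to C#3
C4 to Eb4
G4 to Bb4
D#4 to F#4
B##2 to D##3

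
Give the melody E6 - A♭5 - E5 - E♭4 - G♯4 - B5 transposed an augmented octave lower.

Eb5 Abb4 Eb4 Ebb3 G3 Bb4

E6 → Eb5
Ab5 → Abb4
E5 → Eb4
Eb4 → Ebb3
G#4 → G3
B5 → Bb4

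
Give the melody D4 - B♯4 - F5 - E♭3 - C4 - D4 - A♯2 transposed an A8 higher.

D4: an octave up reaches D, and 13 semitones makes it D#5.
B#4: an octave up reaches B, and 13 semitones makes it B##5.
An augmented octave up from F5 gives F#6.
Eb3: an octave up reaches E, and 13 semitones makes it E4.
C4 up an augmented octave is C#5.
D4: an octave up reaches D, and 13 semitones makes it D#5.
A#2 up an augmented octave is A##3.

D#5 B##5 F#6 E4 C#5 D#5 A##3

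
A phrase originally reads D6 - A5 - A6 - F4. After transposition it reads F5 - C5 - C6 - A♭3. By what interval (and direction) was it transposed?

From D6 to F5 is 6 letter names — a sixth of some quality.
F5 to D6 is 9 semitones, which makes it a major sixth; the second version is lower, so the direction is down.
Checking another pair — F4 → Ab3 — gives the same interval.

down a major sixth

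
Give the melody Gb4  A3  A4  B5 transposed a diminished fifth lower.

C4 D#3 D#4 E#5

Gb4: a fifth down reaches C, and 6 semitones makes it C4.
A3 down a diminished fifth is D#3.
A4 down a diminished fifth is D#4.
B5 down a diminished fifth is E#5.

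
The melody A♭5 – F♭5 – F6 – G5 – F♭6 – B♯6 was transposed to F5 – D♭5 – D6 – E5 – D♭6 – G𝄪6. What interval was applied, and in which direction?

down a minor third

Take the first pair: Ab5 → F5. A to F spans 3 letter names, so the interval is some kind of third.
F5 to Ab5 is 3 semitones, which makes it a minor third; the second version is lower, so the direction is down.
Checking another pair — B#6 → G##6 — gives the same interval.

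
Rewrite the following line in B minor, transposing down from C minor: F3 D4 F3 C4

E3 C#4 E3 B3

From C down to B is a minor second; apply that to each pitch.
F3 → E3
D4 → C#4
F3 → E3
C4 → B3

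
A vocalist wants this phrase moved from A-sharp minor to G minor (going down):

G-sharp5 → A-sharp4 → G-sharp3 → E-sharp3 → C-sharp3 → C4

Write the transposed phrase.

F5 G4 F3 D3 Bb2 Bbb3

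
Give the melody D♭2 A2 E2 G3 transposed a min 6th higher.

Db2 -> Bbb2
A2 -> F3
E2 -> C3
G3 -> Eb4

Bbb2 F3 C3 Eb4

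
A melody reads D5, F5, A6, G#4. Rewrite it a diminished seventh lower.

D5 down a diminished seventh is E#4.
A diminished seventh down from F5 gives G#4.
A diminished seventh down from A6 gives B#5.
G#4 down a diminished seventh is A##3.

E#4 G#4 B#5 A##3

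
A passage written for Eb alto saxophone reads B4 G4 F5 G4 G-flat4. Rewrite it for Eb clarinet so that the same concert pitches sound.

B3 G3 F4 G3 Gb3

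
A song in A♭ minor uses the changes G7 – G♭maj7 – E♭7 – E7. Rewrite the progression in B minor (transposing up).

A♭ minor up to B minor is an augmented second; each chord root moves by that interval while the quality stays the same.
G7: root G up an augmented second → A#, giving A#7.
G♭maj7: root G♭ up an augmented second → A, giving Amaj7.
E♭7: root E♭ up an augmented second → F#, giving F#7.
E7: root E up an augmented second → F##, giving F##7.

A#7 Amaj7 F#7 F##7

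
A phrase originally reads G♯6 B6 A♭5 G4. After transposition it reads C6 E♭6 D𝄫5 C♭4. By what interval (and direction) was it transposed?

From G#6 to C6 is 5 letter names — a fifth of some quality.
C6 to G#6 is 8 semitones, which makes it an augmented fifth; the second version is lower, so the direction is down.
Checking another pair — G4 → Cb4 — gives the same interval.

down an augmented fifth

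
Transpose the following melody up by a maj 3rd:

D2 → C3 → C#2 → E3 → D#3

F#2 E3 E#2 G#3 F##3

D2 -> F#2
C3 -> E3
C#2 -> E#2
E3 -> G#3
D#3 -> F##3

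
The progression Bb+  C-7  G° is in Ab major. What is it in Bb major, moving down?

C+ D-7 A°

Ab major down to Bb major is a minor seventh; each chord root moves by that interval while the quality stays the same.
Bb+: root Bb down a minor seventh → C, giving C+.
C-7: root C down a minor seventh → D, giving D-7.
G°: root G down a minor seventh → A, giving A°.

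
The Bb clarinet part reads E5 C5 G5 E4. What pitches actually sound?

D5 Bb4 F5 D4

Written C4 on the Bb clarinet sounds as Bb3, a major second lower; apply that shift to every note.
E5 becomes D5
C5 becomes Bb4
G5 becomes F5
E4 becomes D4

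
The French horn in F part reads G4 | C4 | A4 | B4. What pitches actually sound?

C4 F3 D4 E4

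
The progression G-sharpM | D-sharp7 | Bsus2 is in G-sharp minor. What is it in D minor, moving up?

DM A7 Fsus2

G-sharp minor up to D minor is a diminished fifth; each chord root moves by that interval while the quality stays the same.
G-sharpM: root G-sharp up a diminished fifth → D, giving DM.
D-sharp7: root D-sharp up a diminished fifth → A, giving A7.
Bsus2: root B up a diminished fifth → F, giving Fsus2.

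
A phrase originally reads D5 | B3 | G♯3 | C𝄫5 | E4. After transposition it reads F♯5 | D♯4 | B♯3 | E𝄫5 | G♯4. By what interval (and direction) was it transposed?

Take the first pair: D5 → F#5. D to F spans 3 letter names, so the interval is some kind of third.
D5 to F#5 is 4 semitones, which makes it a major third; the second version is higher, so the direction is up.
Checking another pair — E4 → G#4 — gives the same interval.

up a major third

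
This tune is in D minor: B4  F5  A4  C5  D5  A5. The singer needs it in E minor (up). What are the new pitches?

From D up to E is a major second; apply that to each pitch.
B4 becomes C#5
F5 becomes G5
A4 becomes B4
C5 becomes D5
D5 becomes E5
A5 becomes B5

C#5 G5 B4 D5 E5 B5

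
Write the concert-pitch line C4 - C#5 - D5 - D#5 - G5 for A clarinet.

The A clarinet sounds a minor third below written, so the written part must be a minor third above concert — transpose each note up.
C4 becomes Eb4
C#5 becomes E5
D5 becomes F5
D#5 becomes F#5
G5 becomes Bb5

Eb4 E5 F5 F#5 Bb5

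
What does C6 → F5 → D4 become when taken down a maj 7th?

Db5 Gb4 Eb3

C6 to Db5
F5 to Gb4
D4 to Eb3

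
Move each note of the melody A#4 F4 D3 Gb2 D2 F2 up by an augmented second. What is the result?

An augmented second up from A#4 gives B##4.
An augmented second up from F4 gives G#4.
D3 up an augmented second is E#3.
Gb2: a second up reaches A, and 3 semitones makes it A2.
D2 up an augmented second is E#2.
An augmented second up from F2 gives G#2.

B##4 G#4 E#3 A2 E#2 G#2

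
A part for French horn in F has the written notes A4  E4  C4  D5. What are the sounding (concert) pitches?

D4 A3 F3 G4

Written C4 on the French horn in F sounds as F3, a perfect fifth lower; apply that shift to every note.
A4 to D4
E4 to A3
C4 to F3
D5 to G4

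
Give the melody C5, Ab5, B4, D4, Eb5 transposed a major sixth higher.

A5 F6 G#5 B4 C6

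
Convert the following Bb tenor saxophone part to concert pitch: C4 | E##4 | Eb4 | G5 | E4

Bb2 D##3 Db3 F4 D3

The Bb tenor saxophone sounds a major ninth below written, so transpose each written note down a major ninth.
C4 -> Bb2
E##4 -> D##3
Eb4 -> Db3
G5 -> F4
E4 -> D3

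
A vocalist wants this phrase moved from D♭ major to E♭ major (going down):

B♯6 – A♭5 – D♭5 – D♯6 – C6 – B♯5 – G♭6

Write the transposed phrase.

From D♭ down to E♭ is a minor seventh; apply that to each pitch.
B#6 → C##6
Ab5 → Bb4
Db5 → Eb4
D#6 → E#5
C6 → D5
B#5 → C##5
Gb6 → Ab5

C##6 Bb4 Eb4 E#5 D5 C##5 Ab5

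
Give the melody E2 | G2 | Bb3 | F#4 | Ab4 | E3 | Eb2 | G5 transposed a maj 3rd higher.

G#2 B2 D4 A#4 C5 G#3 G2 B5

A major third up from E2 gives G#2.
G2 up a major third is B2.
Bb3: a third up reaches D, and 4 semitones makes it D4.
A major third up from F#4 gives A#4.
Ab4: a third up reaches C, and 4 semitones makes it C5.
E3: a third up reaches G, and 4 semitones makes it G#3.
Eb2 up a major third is G2.
G5 up a major third is B5.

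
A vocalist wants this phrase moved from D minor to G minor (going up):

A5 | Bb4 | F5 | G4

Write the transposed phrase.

From D up to G is a perfect fourth; apply that to each pitch.
A5 to D6
Bb4 to Eb5
F5 to Bb5
G4 to C5

D6 Eb5 Bb5 C5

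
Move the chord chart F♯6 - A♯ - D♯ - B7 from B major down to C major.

G6 B E C7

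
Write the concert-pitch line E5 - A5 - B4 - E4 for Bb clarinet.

Written C4 sounds as Bb3 on the Bb clarinet, so concert pitches are written a major second up.
E5 to F#5
A5 to B5
B4 to C#5
E4 to F#4

F#5 B5 C#5 F#4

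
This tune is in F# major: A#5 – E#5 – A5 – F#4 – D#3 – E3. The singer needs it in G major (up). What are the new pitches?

F# major to G major up is a minor second, so every note moves up by that interval.
A#5 → B5
E#5 → F#5
A5 → Bb5
F#4 → G4
D#3 → E3
E3 → F3

B5 F#5 Bb5 G4 E3 F3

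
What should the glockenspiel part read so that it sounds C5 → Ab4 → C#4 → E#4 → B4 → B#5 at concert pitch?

Written C4 sounds as C6 on the glockenspiel, so concert pitches are written a perfect fifteenth down.
C5 to C3
Ab4 to Ab2
C#4 to C#2
E#4 to E#2
B4 to B2
B#5 to B#3

C3 Ab2 C#2 E#2 B2 B#3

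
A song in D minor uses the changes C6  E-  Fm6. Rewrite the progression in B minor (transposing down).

A6 C#- Dm6

D minor down to B minor is a minor third; each chord root moves by that interval while the quality stays the same.
C6: root C down a minor third → A, giving A6.
E-: root E down a minor third → C#, giving C#-.
Fm6: root F down a minor third → D, giving Dm6.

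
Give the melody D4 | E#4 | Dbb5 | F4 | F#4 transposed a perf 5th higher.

A4 B#4 Abb5 C5 C#5

D4 gives A4
E#4 gives B#4
Dbb5 gives Abb5
F4 gives C5
F#4 gives C#5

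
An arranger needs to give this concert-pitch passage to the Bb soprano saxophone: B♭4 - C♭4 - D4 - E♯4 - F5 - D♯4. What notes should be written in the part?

The Bb soprano saxophone sounds a major second below written, so the written part must be a major second above concert — transpose each note up.
Bb4 becomes C5
Cb4 becomes Db4
D4 becomes E4
E#4 becomes F##4
F5 becomes G5
D#4 becomes E#4

C5 Db4 E4 F##4 G5 E#4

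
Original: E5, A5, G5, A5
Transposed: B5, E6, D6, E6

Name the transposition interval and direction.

Take the first pair: E5 → B5. E to B spans 5 letter names, so the interval is some kind of fifth.
E5 to B5 is 7 semitones, which makes it a perfect fifth; the second version is higher, so the direction is up.
Checking another pair — A5 → E6 — gives the same interval.

up a perfect fifth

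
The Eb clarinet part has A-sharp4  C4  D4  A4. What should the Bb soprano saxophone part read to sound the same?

First find concert pitch: the Eb clarinet sounds a minor third above written, so A-sharp4 C4 D4 A4 sounds C#5 Eb4 F4 C5.
Then write for Bb soprano saxophone: it sounds a major second below written, so the part must be a major second above concert.
C#5 → D#5
Eb4 → F4
F4 → G4
C5 → D5

D#5 F4 G4 D5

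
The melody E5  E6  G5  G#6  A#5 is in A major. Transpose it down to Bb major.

From A down to Bb is a major seventh; apply that to each pitch.
E5 -> F4
E6 -> F5
G5 -> Ab4
G#6 -> A5
A#5 -> B4

F4 F5 Ab4 A5 B4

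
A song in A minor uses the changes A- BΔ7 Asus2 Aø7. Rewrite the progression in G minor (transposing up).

G- AΔ7 Gsus2 Gø7

A minor up to G minor is a minor seventh; each chord root moves by that interval while the quality stays the same.
A-: root A up a minor seventh → G, giving G-.
BΔ7: root B up a minor seventh → A, giving AΔ7.
Asus2: root A up a minor seventh → G, giving Gsus2.
Aø7: root A up a minor seventh → G, giving Gø7.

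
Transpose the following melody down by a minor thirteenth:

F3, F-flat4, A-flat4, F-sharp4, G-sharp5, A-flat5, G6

A1 Ab2 C3 A#2 B#3 C4 B4

F3: a thirteenth down reaches A, and 20 semitones makes it A1.
Fb4 down a minor thirteenth is Ab2.
Ab4: a thirteenth down reaches C, and 20 semitones makes it C3.
A minor thirteenth down from F#4 gives A#2.
G#5: a thirteenth down reaches B, and 20 semitones makes it B#3.
Ab5: a thirteenth down reaches C, and 20 semitones makes it C4.
G6 down a minor thirteenth is B4.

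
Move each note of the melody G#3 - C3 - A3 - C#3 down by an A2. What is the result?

F3 Bbb2 Gb3 Bb2

An augmented second down from G#3 gives F3.
C3: a second down reaches B, and 3 semitones makes it Bbb2.
An augmented second down from A3 gives Gb3.
C#3: a second down reaches B, and 3 semitones makes it Bb2.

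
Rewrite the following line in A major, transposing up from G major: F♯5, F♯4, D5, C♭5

G#5 G#4 E5 Db5

G major to A major up is a major second, so every note moves up by that interval.
F#5 gives G#5
F#4 gives G#4
D5 gives E5
Cb5 gives Db5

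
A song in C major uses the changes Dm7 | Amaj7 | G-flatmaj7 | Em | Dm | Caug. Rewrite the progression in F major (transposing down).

C major down to F major is a perfect fifth; each chord root moves by that interval while the quality stays the same.
Dm7: root D down a perfect fifth → G, giving Gm7.
Amaj7: root A down a perfect fifth → D, giving Dmaj7.
G-flatmaj7: root G-flat down a perfect fifth → Cb, giving Cbmaj7.
Em: root E down a perfect fifth → A, giving Am.
Dm: root D down a perfect fifth → G, giving Gm.
Caug: root C down a perfect fifth → F, giving Faug.

Gm7 Dmaj7 Cbmaj7 Am Gm Faug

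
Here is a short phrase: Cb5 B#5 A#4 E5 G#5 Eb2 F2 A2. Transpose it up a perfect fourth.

Cb5 up a perfect fourth is Fb5.
B#5 up a perfect fourth is E#6.
A perfect fourth up from A#4 gives D#5.
A perfect fourth up from E5 gives A5.
G#5 up a perfect fourth is C#6.
A perfect fourth up from Eb2 gives Ab2.
F2: a fourth up reaches B, and 5 semitones makes it Bb2.
A perfect fourth up from A2 gives D3.

Fb5 E#6 D#5 A5 C#6 Ab2 Bb2 D3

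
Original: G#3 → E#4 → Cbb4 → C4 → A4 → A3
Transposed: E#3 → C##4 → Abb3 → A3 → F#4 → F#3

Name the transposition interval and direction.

down a minor third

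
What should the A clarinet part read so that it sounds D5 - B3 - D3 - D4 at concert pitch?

F5 D4 F3 F4

The A clarinet sounds a minor third below written, so the written part must be a minor third above concert — transpose each note up.
D5 becomes F5
B3 becomes D4
D3 becomes F3
D4 becomes F4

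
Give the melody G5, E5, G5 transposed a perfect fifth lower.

G5: a fifth down reaches C, and 7 semitones makes it C5.
E5 down a perfect fifth is A4.
A perfect fifth down from G5 gives C5.

C5 A4 C5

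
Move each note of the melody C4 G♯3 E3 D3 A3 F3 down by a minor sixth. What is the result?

E3 B#2 G#2 F#2 C#3 A2

C4 -> E3
G#3 -> B#2
E3 -> G#2
D3 -> F#2
A3 -> C#3
F3 -> A2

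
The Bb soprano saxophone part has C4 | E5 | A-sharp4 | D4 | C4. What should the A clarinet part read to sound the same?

First find concert pitch: the Bb soprano saxophone sounds a major second below written, so C4 E5 A-sharp4 D4 C4 sounds Bb3 D5 G#4 C4 Bb3.
Then write for A clarinet: it sounds a minor third below written, so the part must be a minor third above concert.
Bb3 → Db4
D5 → F5
G#4 → B4
C4 → Eb4
Bb3 → Db4

Db4 F5 B4 Eb4 Db4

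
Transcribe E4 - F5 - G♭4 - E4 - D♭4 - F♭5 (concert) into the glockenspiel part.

E2 F3 Gb2 E2 Db2 Fb3

The glockenspiel sounds a perfect fifteenth above written, so the written part must be a perfect fifteenth below concert — transpose each note down.
E4 -> E2
F5 -> F3
Gb4 -> Gb2
E4 -> E2
Db4 -> Db2
Fb5 -> Fb3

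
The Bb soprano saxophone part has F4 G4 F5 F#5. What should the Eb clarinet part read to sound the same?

First find concert pitch: the Bb soprano saxophone sounds a major second below written, so F4 G4 F5 F#5 sounds Eb4 F4 Eb5 E5.
Then write for Eb clarinet: it sounds a minor third above written, so the part must be a minor third below concert.
Eb4 → C4
F4 → D4
Eb5 → C5
E5 → C#5

C4 D4 C5 C#5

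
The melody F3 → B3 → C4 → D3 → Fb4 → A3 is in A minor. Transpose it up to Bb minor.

From A up to Bb is a minor second; apply that to each pitch.
F3 becomes Gb3
B3 becomes C4
C4 becomes Db4
D3 becomes Eb3
Fb4 becomes Gbb4
A3 becomes Bb3

Gb3 C4 Db4 Eb3 Gbb4 Bb3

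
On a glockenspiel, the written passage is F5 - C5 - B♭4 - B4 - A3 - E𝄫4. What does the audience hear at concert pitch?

F7 C7 Bb6 B6 A5 Ebb6

The glockenspiel sounds a perfect fifteenth above written, so transpose each written note up a perfect fifteenth.
F5 becomes F7
C5 becomes C7
Bb4 becomes Bb6
B4 becomes B6
A3 becomes A5
Ebb4 becomes Ebb6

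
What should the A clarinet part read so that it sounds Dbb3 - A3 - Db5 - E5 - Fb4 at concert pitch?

The A clarinet sounds a minor third below written, so the written part must be a minor third above concert — transpose each note up.
Dbb3 gives Fbb3
A3 gives C4
Db5 gives Fb5
E5 gives G5
Fb4 gives Abb4

Fbb3 C4 Fb5 G5 Abb4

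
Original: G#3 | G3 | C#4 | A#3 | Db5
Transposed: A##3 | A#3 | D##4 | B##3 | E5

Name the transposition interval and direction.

Take the first pair: G#3 → A##3. G to A spans 2 letter names, so the interval is some kind of second.
G#3 to A##3 is 3 semitones, which makes it an augmented second; the second version is higher, so the direction is up.
Checking another pair — Db5 → E5 — gives the same interval.

up an augmented second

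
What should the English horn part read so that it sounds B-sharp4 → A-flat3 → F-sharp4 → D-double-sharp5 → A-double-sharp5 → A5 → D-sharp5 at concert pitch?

F##5 Eb4 C#5 A##5 E##6 E6 A#5

The English horn sounds a perfect fifth below written, so the written part must be a perfect fifth above concert — transpose each note up.
B#4 -> F##5
Ab3 -> Eb4
F#4 -> C#5
D##5 -> A##5
A##5 -> E##6
A5 -> E6
D#5 -> A#5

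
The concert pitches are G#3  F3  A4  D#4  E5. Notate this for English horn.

D#4 C4 E5 A#4 B5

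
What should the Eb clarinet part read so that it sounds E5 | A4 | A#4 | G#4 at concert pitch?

C#5 F#4 F##4 E#4

Written C4 sounds as Eb4 on the Eb clarinet, so concert pitches are written a minor third down.
E5 → C#5
A4 → F#4
A#4 → F##4
G#4 → E#4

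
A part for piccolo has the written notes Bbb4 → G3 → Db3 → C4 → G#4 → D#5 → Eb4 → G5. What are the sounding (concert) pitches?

The piccolo sounds a perfect octave above written, so transpose each written note up a perfect octave.
Bbb4 -> Bbb5
G3 -> G4
Db3 -> Db4
C4 -> C5
G#4 -> G#5
D#5 -> D#6
Eb4 -> Eb5
G5 -> G6

Bbb5 G4 Db4 C5 G#5 D#6 Eb5 G6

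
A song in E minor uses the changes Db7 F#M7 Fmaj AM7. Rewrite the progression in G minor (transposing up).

E minor up to G minor is a minor third; each chord root moves by that interval while the quality stays the same.
Db7: root Db up a minor third → Fb, giving Fb7.
F#M7: root F# up a minor third → A, giving AM7.
Fmaj: root F up a minor third → Ab, giving Abmaj.
AM7: root A up a minor third → C, giving CM7.

Fb7 AM7 Abmaj CM7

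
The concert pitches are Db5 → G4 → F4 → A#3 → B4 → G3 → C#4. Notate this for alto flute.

Gb5 C5 Bb4 D#4 E5 C4 F#4

The alto flute sounds a perfect fourth below written, so the written part must be a perfect fourth above concert — transpose each note up.
Db5 gives Gb5
G4 gives C5
F4 gives Bb4
A#3 gives D#4
B4 gives E5
G3 gives C4
C#4 gives F#4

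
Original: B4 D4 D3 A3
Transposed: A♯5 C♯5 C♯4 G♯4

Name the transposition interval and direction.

up a major seventh

Take the first pair: B4 → A#5. B to A spans 7 letter names, so the interval is some kind of seventh.
B4 to A#5 is 11 semitones, which makes it a major seventh; the second version is higher, so the direction is up.
Checking another pair — A3 → G#4 — gives the same interval.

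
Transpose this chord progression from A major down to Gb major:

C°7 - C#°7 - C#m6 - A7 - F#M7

A major down to Gb major is an augmented second; each chord root moves by that interval while the quality stays the same.
C°7: root C down an augmented second → Bbb, giving Bbb°7.
C#°7: root C# down an augmented second → Bb, giving Bb°7.
C#m6: root C# down an augmented second → Bb, giving Bbm6.
A7: root A down an augmented second → Gb, giving Gb7.
F#M7: root F# down an augmented second → Eb, giving EbM7.

Bbb°7 Bb°7 Bbm6 Gb7 EbM7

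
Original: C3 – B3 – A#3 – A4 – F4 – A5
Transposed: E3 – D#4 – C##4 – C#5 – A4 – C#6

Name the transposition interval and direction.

up a major third

From C3 to E3 is 3 letter names — a third of some quality.
C3 to E3 is 4 semitones, which makes it a major third; the second version is higher, so the direction is up.
Checking another pair — A5 → C#6 — gives the same interval.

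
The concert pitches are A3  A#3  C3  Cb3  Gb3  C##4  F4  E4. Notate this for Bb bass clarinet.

The Bb bass clarinet sounds a major ninth below written, so the written part must be a major ninth above concert — transpose each note up.
A3 → B4
A#3 → B#4
C3 → D4
Cb3 → Db4
Gb3 → Ab4
C##4 → D##5
F4 → G5
E4 → F#5

B4 B#4 D4 Db4 Ab4 D##5 G5 F#5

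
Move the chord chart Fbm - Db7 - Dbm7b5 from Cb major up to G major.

Cm A7 Am7b5

Cb major up to G major is an augmented fifth; each chord root moves by that interval while the quality stays the same.
Fbm: root Fb up an augmented fifth → C, giving Cm.
Db7: root Db up an augmented fifth → A, giving A7.
Dbm7b5: root Db up an augmented fifth → A, giving Am7b5.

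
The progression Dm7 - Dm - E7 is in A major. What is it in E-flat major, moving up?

Abm7 Abm Bb7

A major up to E-flat major is a diminished fifth; each chord root moves by that interval while the quality stays the same.
Dm7: root D up a diminished fifth → Ab, giving Abm7.
Dm: root D up a diminished fifth → Ab, giving Abm.
E7: root E up a diminished fifth → Bb, giving Bb7.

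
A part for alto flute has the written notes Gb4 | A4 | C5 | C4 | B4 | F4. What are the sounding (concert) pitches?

Db4 E4 G4 G3 F#4 C4

The alto flute sounds a perfect fourth below written, so transpose each written note down a perfect fourth.
Gb4 to Db4
A4 to E4
C5 to G4
C4 to G3
B4 to F#4
F4 to C4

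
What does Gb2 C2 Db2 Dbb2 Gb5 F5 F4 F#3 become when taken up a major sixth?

Gb2: a sixth up reaches E, and 9 semitones makes it Eb3.
A major sixth up from C2 gives A2.
A major sixth up from Db2 gives Bb2.
A major sixth up from Dbb2 gives Bbb2.
A major sixth up from Gb5 gives Eb6.
F5 up a major sixth is D6.
F4 up a major sixth is D5.
A major sixth up from F#3 gives D#4.

Eb3 A2 Bb2 Bbb2 Eb6 D6 D5 D#4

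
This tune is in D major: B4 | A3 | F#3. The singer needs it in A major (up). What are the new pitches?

From D up to A is a perfect fifth; apply that to each pitch.
B4 gives F#5
A3 gives E4
F#3 gives C#4

F#5 E4 C#4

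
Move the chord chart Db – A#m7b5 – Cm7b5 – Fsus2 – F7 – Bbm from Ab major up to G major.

Ab major up to G major is a major seventh; each chord root moves by that interval while the quality stays the same.
Db: root Db up a major seventh → C, giving C.
A#m7b5: root A# up a major seventh → G##, giving G##m7b5.
Cm7b5: root C up a major seventh → B, giving Bm7b5.
Fsus2: root F up a major seventh → E, giving Esus2.
F7: root F up a major seventh → E, giving E7.
Bbm: root Bb up a major seventh → A, giving Am.

C G##m7b5 Bm7b5 Esus2 E7 Am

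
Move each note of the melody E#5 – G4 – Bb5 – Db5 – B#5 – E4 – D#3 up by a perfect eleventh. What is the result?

A#6 C6 Eb7 Gb6 E#7 A5 G#4

E#5: an eleventh up reaches A, and 17 semitones makes it A#6.
G4: an eleventh up reaches C, and 17 semitones makes it C6.
Bb5: an eleventh up reaches E, and 17 semitones makes it Eb7.
Db5 up a perfect eleventh is Gb6.
B#5: an eleventh up reaches E, and 17 semitones makes it E#7.
E4: an eleventh up reaches A, and 17 semitones makes it A5.
A perfect eleventh up from D#3 gives G#4.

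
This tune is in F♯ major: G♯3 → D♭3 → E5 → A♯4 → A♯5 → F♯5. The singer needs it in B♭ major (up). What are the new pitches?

C4 Gbb3 Ab5 D5 D6 Bb5

F♯ major to B♭ major up is a diminished fourth, so every note moves up by that interval.
G#3 gives C4
Db3 gives Gbb3
E5 gives Ab5
A#4 gives D5
A#5 gives D6
F#5 gives Bb5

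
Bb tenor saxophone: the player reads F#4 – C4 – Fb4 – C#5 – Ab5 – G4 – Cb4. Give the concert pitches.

E3 Bb2 Ebb3 B3 Gb4 F3 Bbb2

Written C4 on the Bb tenor saxophone sounds as Bb2, a major ninth lower; apply that shift to every note.
F#4 -> E3
C4 -> Bb2
Fb4 -> Ebb3
C#5 -> B3
Ab5 -> Gb4
G4 -> F3
Cb4 -> Bbb2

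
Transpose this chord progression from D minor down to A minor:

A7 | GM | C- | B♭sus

D minor down to A minor is a perfect fourth; each chord root moves by that interval while the quality stays the same.
A7: root A down a perfect fourth → E, giving E7.
GM: root G down a perfect fourth → D, giving DM.
C-: root C down a perfect fourth → G, giving G-.
B♭sus: root B♭ down a perfect fourth → F, giving Fsus.

E7 DM G- Fsus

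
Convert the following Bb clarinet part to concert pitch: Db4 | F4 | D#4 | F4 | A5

Cb4 Eb4 C#4 Eb4 G5

The Bb clarinet sounds a major second below written, so transpose each written note down a major second.
Db4 becomes Cb4
F4 becomes Eb4
D#4 becomes C#4
F4 becomes Eb4
A5 becomes G5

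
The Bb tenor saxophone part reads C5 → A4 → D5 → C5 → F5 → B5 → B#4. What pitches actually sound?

Bb3 G3 C4 Bb3 Eb4 A4 A#3

The Bb tenor saxophone sounds a major ninth below written, so transpose each written note down a major ninth.
C5 -> Bb3
A4 -> G3
D5 -> C4
C5 -> Bb3
F5 -> Eb4
B5 -> A4
B#4 -> A#3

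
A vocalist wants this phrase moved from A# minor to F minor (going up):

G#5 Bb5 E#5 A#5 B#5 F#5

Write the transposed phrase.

A# minor to F minor up is a diminished sixth, so every note moves up by that interval.
G#5 gives Eb6
Bb5 gives Gbb6
E#5 gives C6
A#5 gives F6
B#5 gives G6
F#5 gives Db6

Eb6 Gbb6 C6 F6 G6 Db6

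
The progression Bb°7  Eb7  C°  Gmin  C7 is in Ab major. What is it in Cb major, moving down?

Ab major down to Cb major is a major sixth; each chord root moves by that interval while the quality stays the same.
Bb°7: root Bb down a major sixth → Db, giving Db°7.
Eb7: root Eb down a major sixth → Gb, giving Gb7.
C°: root C down a major sixth → Eb, giving Eb°.
Gmin: root G down a major sixth → Bb, giving Bbmin.
C7: root C down a major sixth → Eb, giving Eb7.

Db°7 Gb7 Eb° Bbmin Eb7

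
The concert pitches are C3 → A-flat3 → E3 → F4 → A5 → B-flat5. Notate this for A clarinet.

Written C4 sounds as A3 on the A clarinet, so concert pitches are written a minor third up.
C3 -> Eb3
Ab3 -> Cb4
E3 -> G3
F4 -> Ab4
A5 -> C6
Bb5 -> Db6

Eb3 Cb4 G3 Ab4 C6 Db6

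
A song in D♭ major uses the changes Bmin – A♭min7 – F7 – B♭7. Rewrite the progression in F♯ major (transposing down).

D♭ major down to F♯ major is a diminished sixth; each chord root moves by that interval while the quality stays the same.
Bmin: root B down a diminished sixth → D##, giving D##min.
A♭min7: root A♭ down a diminished sixth → C#, giving C#min7.
F7: root F down a diminished sixth → A#, giving A#7.
B♭7: root B♭ down a diminished sixth → D#, giving D#7.

D##min C#min7 A#7 D#7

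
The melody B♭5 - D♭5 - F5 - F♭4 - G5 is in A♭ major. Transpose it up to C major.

D6 F5 A5 Ab4 B5

A♭ major to C major up is a major third, so every note moves up by that interval.
Bb5 -> D6
Db5 -> F5
F5 -> A5
Fb4 -> Ab4
G5 -> B5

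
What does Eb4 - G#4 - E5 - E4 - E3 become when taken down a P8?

Eb3 G#3 E4 E3 E2

Eb4 → Eb3
G#4 → G#3
E5 → E4
E4 → E3
E3 → E2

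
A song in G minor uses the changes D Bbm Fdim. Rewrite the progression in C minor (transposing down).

G minor down to C minor is a perfect fifth; each chord root moves by that interval while the quality stays the same.
D: root D down a perfect fifth → G, giving G.
Bbm: root Bb down a perfect fifth → Eb, giving Ebm.
Fdim: root F down a perfect fifth → Bb, giving Bbdim.

G Ebm Bbdim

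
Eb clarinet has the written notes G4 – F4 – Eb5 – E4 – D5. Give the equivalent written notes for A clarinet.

Db5 Cb5 Bbb5 Bb4 Ab5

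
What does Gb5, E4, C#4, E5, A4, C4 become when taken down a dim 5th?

Gb5 → C5
E4 → A#3
C#4 → F##3
E5 → A#4
A4 → D#4
C4 → F#3

C5 A#3 F##3 A#4 D#4 F#3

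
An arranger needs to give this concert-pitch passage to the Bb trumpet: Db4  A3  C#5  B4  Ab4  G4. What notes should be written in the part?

The Bb trumpet sounds a major second below written, so the written part must be a major second above concert — transpose each note up.
Db4 -> Eb4
A3 -> B3
C#5 -> D#5
B4 -> C#5
Ab4 -> Bb4
G4 -> A4

Eb4 B3 D#5 C#5 Bb4 A4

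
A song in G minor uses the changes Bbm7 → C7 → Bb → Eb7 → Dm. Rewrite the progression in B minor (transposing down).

G minor down to B minor is a minor sixth; each chord root moves by that interval while the quality stays the same.
Bbm7: root Bb down a minor sixth → D, giving Dm7.
C7: root C down a minor sixth → E, giving E7.
Bb: root Bb down a minor sixth → D, giving D.
Eb7: root Eb down a minor sixth → G, giving G7.
Dm: root D down a minor sixth → F#, giving F#m.

Dm7 E7 D G7 F#m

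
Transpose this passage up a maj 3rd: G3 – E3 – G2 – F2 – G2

B3 G#3 B2 A2 B2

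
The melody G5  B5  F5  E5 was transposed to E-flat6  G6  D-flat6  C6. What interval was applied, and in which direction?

Take the first pair: G5 → Eb6. G to E spans 6 letter names, so the interval is some kind of sixth.
G5 to Eb6 is 8 semitones, which makes it a minor sixth; the second version is higher, so the direction is up.
Checking another pair — E5 → C6 — gives the same interval.

up a minor sixth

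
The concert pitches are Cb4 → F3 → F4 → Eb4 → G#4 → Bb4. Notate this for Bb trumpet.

Db4 G3 G4 F4 A#4 C5

The Bb trumpet sounds a major second below written, so the written part must be a major second above concert — transpose each note up.
Cb4 to Db4
F3 to G3
F4 to G4
Eb4 to F4
G#4 to A#4
Bb4 to C5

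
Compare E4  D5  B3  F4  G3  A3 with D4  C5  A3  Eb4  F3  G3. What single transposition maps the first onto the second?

From E4 to D4 is 2 letter names — a second of some quality.
D4 to E4 is 2 semitones, which makes it a major second; the second version is lower, so the direction is down.
Checking another pair — A3 → G3 — gives the same interval.

down a major second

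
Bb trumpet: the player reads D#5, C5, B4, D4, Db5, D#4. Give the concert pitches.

C#5 Bb4 A4 C4 Cb5 C#4

The Bb trumpet sounds a major second below written, so transpose each written note down a major second.
D#5 → C#5
C5 → Bb4
B4 → A4
D4 → C4
Db5 → Cb5
D#4 → C#4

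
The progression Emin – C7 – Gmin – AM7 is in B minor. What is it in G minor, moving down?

Cmin Ab7 Ebmin FM7

B minor down to G minor is a major third; each chord root moves by that interval while the quality stays the same.
Emin: root E down a major third → C, giving Cmin.
C7: root C down a major third → Ab, giving Ab7.
Gmin: root G down a major third → Eb, giving Ebmin.
AM7: root A down a major third → F, giving FM7.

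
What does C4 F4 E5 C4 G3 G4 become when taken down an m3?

A3 D4 C#5 A3 E3 E4

C4 becomes A3
F4 becomes D4
E5 becomes C#5
C4 becomes A3
G3 becomes E3
G4 becomes E4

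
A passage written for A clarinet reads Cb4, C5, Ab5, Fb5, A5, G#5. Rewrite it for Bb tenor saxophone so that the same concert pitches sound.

Bb4 B5 G6 Eb6 G#6 F##6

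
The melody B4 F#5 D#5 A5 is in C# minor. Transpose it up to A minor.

C# minor to A minor up is a minor sixth, so every note moves up by that interval.
B4 -> G5
F#5 -> D6
D#5 -> B5
A5 -> F6

G5 D6 B5 F6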